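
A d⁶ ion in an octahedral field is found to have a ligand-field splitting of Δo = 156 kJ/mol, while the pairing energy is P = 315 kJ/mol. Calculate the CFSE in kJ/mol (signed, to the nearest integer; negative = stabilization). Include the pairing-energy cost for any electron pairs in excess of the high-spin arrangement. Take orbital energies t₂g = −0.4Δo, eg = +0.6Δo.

-62

Δo < P, so pairing is avoided: the ground state is high-spin.
Filling d⁶ accordingly: t₂g⁴ eg².
Orbital CFSE = -0.4Δo = -0.4 × 156 = -62 kJ/mol.
High-spin has no excess pairs, so no pairing correction applies.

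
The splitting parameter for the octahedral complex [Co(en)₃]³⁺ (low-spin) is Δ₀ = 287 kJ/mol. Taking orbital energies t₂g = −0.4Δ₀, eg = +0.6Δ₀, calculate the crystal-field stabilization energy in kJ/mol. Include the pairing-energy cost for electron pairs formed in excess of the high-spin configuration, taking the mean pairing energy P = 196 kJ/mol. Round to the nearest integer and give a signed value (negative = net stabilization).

en is neutral, so the +3 overall charge sits on Co: oxidation state +3.
Co sits in group 9; removing 3 electrons leaves Co³⁺ with 9 − 3 = 6 d electrons.
Configuration: t₂g⁶ eg⁰.
Orbital CFSE = 6(-0.4) + 0(0.6) = -2.4Δ₀ = -2.4 × 287 = -689 kJ/mol.
Relative to high-spin t₂g⁴ eg² (1 paired), the low-spin configuration has 2 additional pairs, contributing +2 × 196 = +392 kJ/mol.
Overall CFSE = -689 + 392 = -297 kJ/mol.

-297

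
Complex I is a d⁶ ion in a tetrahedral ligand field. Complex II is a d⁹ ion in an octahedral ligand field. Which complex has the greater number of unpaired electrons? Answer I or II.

I

I: With tetrahedral geometry the complex is necessarily high-spin; e^3 t2^3 → 4 unpaired.
II: t2g^6 e_g^3 → 1 unpaired.
So I has more unpaired electrons.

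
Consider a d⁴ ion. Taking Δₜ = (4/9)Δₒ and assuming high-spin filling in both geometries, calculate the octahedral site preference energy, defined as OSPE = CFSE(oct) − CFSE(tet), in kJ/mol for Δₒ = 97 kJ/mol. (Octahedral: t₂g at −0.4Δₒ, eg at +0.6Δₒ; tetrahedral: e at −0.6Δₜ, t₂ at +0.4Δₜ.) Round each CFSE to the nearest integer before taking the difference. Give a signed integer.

-41

Octahedral (high-spin): t₂g³ eg¹, CFSE = 3(−0.4) + 1(+0.6) = -0.6Δₒ = -0.6 × 97 = -58 kJ/mol.
In a tetrahedral site the filling is e² t₂²: CFSE(tet) = -0.4Δₜ = -0.4 × (4/9)(97) = -17 kJ/mol.
OSPE = -58 − (-17) = -41 kJ/mol.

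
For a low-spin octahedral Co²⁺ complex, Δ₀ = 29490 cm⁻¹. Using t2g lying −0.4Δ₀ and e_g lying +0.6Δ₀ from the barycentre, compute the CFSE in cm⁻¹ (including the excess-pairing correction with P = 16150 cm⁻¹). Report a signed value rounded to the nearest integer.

-36932

Group 9 minus oxidation state +2 gives a d⁷ configuration for Co²⁺.
Configuration: t2g^6 e_g^1.
CFSE(orbital) = 6×(-0.4Δ₀) + 1×(0.6Δ₀) = -1.8Δ₀; with Δ₀ = 29490 cm⁻¹ that is -53082 cm⁻¹.
High-spin d⁷ would be t2g^5 e_g^2 with 2 pairs; low-spin has 3, so 1 excess pair costs +1P = +16150 cm⁻¹.
Combining: -53082 + 16150 = -36932 cm⁻¹.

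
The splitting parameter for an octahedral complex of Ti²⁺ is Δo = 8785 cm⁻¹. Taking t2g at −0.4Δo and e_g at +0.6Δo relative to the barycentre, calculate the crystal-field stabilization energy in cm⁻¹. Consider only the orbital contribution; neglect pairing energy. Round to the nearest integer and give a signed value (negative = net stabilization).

Ti²⁺: group 4, so d-count = 4 − 2 = 2.
Configuration: t2g^2 e_g^0.
CFSE(orbital) = 2×(-0.4Δo) + 0×(0.6Δo) = -0.8Δo; with Δo = 8785 cm⁻¹ that is -7028 cm⁻¹.

-7028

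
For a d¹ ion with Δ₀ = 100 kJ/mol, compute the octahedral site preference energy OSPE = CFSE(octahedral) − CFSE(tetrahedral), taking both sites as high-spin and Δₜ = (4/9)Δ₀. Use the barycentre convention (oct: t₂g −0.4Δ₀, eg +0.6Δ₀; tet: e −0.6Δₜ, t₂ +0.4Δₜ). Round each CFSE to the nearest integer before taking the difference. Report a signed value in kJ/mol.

Octahedral high-spin t₂g¹ eg⁰: CFSE = -0.4 × 100 = -40 kJ/mol.
Tetrahedral: e¹ t₂⁰, CFSE = 1(−0.6) + 0(+0.4) = -0.6Δₜ = -0.6 × (4/9) × 100 = -27 kJ/mol.
OSPE = -40 − (-27) = -13 kJ/mol.

-13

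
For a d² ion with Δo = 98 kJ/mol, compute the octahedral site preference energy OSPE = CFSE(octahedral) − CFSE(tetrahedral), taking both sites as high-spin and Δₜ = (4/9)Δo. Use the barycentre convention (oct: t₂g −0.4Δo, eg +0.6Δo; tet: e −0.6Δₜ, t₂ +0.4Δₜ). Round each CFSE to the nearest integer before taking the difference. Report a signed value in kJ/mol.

Octahedral (high-spin): t2g^2 e_g^0, CFSE = 2(−0.4) + 0(+0.6) = -0.8Δo = -0.8 × 98 = -78 kJ/mol.
Tetrahedral e^2 t2^0 gives -1.2Δₜ = -1.2 × (4/9) × 98 = -52 kJ/mol.
OSPE = -78 − (-52) = -26 kJ/mol.

-26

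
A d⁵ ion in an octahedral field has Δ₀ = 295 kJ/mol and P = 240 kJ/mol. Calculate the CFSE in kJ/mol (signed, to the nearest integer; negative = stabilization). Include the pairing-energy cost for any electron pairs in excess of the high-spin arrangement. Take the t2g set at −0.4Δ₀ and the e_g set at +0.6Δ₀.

-110

With Δ₀ > P the complex is low-spin.
Filling d⁵ accordingly: t2g^5 e_g^0.
Orbital CFSE = -2.0Δ₀ = -2.0 × 295 = -590 kJ/mol.
Excess pairs vs high-spin: 2 − 0 = 2; pairing cost = +480 kJ/mol.
Net CFSE = -590 + 480 = -110 kJ/mol.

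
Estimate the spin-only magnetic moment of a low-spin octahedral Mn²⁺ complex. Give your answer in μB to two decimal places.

Mn sits in group 7; removing 2 electrons leaves Mn²⁺ with 7 − 2 = 5 d electrons.
Configuration: t2g^5 e_g^0 → 1 unpaired electron.
μ(spin-only) = √[1(1+2)] = √3 ≈ 1.73 μB.

1.73 μB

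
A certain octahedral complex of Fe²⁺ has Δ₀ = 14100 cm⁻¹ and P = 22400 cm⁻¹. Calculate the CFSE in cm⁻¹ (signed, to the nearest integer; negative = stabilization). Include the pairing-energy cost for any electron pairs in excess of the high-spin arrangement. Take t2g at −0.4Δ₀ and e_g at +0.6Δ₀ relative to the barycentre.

-5640

Fe is in group 8, so Fe²⁺ is d⁶ (8 − 2 = 6).
Here Δ₀ < P (14100 < 22400), so the high-spin state is favoured.
That gives t2g^4 e_g^2.
Orbital CFSE = -0.4Δ₀ = -0.4 × 14100 = -5640 cm⁻¹.
High-spin has no excess pairs, so no pairing correction applies.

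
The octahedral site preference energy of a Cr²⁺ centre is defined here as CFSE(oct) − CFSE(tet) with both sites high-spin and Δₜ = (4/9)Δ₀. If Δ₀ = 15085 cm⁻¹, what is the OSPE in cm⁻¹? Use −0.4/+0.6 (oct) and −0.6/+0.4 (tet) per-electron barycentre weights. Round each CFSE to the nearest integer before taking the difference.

-6369

Group 6 minus oxidation state +2 gives a d⁴ configuration for Cr²⁺.
In an octahedral site d⁴ (HS) is t₂g³ eg¹, giving CFSE(oct) = -0.6Δ₀ = -9051 cm⁻¹.
Tetrahedral e² t₂² gives -0.4Δₜ = -0.4 × (4/9) × 15085 = -2682 cm⁻¹.
OSPE = CFSE(oct) − CFSE(tet) = -9051 − (-2682) = -6369 cm⁻¹.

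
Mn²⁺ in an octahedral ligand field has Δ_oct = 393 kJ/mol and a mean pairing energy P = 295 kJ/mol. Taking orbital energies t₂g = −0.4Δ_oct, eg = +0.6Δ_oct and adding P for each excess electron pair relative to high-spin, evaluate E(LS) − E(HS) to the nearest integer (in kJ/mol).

-196

Mn is in group 7, so Mn²⁺ is d⁵ (7 − 2 = 5).
In the high-spin limit (t₂g³ eg²) the orbital term is 0.0Δ_oct = 0 kJ/mol, with no excess pairing.
Low-spin: t₂g⁵ eg⁰, orbital CFSE = -2.0Δ_oct = -786 kJ/mol; plus 2 excess pairs × P = +590 kJ/mol; total -196 kJ/mol.
Thus E(LS) − E(HS) = -196 kJ/mol.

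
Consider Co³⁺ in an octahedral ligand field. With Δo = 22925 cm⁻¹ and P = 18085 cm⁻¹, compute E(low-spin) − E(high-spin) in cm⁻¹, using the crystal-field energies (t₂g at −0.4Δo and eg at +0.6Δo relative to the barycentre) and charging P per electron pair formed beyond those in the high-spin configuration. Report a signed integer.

Group 9 minus oxidation state +3 gives a d⁶ configuration for Co³⁺.
High-spin: t₂g⁴ eg², CFSE = -0.4Δo = -9170 cm⁻¹.
Low-spin: t₂g⁶ eg⁰, orbital CFSE = -2.4Δo = -55020 cm⁻¹; plus 2 excess pairs × P = +36170 cm⁻¹; total -18850 cm⁻¹.
The difference is -18850 − (-9170) = -9680 cm⁻¹, so low-spin lies lower.

-9680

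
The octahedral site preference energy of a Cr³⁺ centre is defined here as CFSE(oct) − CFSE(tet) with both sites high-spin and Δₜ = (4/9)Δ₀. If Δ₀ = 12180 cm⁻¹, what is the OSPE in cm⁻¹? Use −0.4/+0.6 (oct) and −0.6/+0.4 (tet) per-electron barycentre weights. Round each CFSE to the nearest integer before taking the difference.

Group 6 minus oxidation state +3 gives a d³ configuration for Cr³⁺.
In an octahedral site d³ (HS) is t₂g³ eg⁰, giving CFSE(oct) = -1.2Δ₀ = -14616 cm⁻¹.
Tetrahedral e² t₂¹ gives -0.8Δₜ = -0.8 × (4/9) × 12180 = -4331 cm⁻¹.
OSPE = -14616 − (-4331) = -10285 cm⁻¹.

-10285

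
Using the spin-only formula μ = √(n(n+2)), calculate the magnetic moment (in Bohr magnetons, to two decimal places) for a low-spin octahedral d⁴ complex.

Configuration: t2g^4 e_g^0 → 2 unpaired electrons.
μ(spin-only) = √[2(2+2)] = √8 ≈ 2.83 Bohr magnetons.

2.83 Bohr magnetons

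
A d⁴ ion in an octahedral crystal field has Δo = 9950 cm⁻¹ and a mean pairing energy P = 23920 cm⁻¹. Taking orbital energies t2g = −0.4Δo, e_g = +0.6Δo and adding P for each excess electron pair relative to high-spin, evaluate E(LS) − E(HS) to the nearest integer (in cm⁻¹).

High-spin: t2g^3 e_g^1, CFSE = -0.6Δo = -5970 cm⁻¹.
Low-spin: t2g^4 e_g^0, orbital CFSE = -1.6Δo = -15920 cm⁻¹; plus 1 excess pair × P = +23920 cm⁻¹; total 8000 cm⁻¹.
The difference is 8000 − (-5970) = 13970 cm⁻¹, so high-spin lies lower.

13970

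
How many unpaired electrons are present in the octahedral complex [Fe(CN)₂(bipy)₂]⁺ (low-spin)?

Ligand charges: 2×(-1) from CN⁻ and 2×(+0) from bipy sum to -2; with overall charge +1, Fe is +3.
Fe sits in group 8; removing 3 electrons leaves Fe³⁺ with 8 − 3 = 5 d electrons.
Configuration: t2g^5 e_g^0, giving 1 unpaired electron.

1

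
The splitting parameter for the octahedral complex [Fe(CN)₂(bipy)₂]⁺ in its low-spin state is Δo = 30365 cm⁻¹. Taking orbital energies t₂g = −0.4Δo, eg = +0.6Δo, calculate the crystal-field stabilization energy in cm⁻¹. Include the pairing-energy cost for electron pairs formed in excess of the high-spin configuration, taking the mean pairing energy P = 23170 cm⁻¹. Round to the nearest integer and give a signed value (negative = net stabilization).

Ligand charges: 2×(-1) from CN⁻ and 2×(+0) from bipy sum to -2; with overall charge +1, Fe is +3.
Group 8 minus oxidation state +3 gives a d⁵ configuration for Fe³⁺.
Electron filling gives t₂g⁵ eg⁰.
The orbital stabilization is -2.0Δo = -2.0 × 30365 = -60730 cm⁻¹.
Relative to high-spin t₂g³ eg² (0 paired), the low-spin configuration has 2 additional pairs, contributing +2 × 23170 = +46340 cm⁻¹.
Net CFSE = -60730 + 46340 = -14390 cm⁻¹.

-14390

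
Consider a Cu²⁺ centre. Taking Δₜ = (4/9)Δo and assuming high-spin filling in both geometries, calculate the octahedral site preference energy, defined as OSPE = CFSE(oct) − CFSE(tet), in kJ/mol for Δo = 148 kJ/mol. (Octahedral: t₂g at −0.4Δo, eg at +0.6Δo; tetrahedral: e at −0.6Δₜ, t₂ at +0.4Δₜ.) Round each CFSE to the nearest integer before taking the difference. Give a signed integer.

Cu²⁺: group 11, so d-count = 11 − 2 = 9.
Octahedral (high-spin): t₂g⁶ eg³, CFSE = 6(−0.4) + 3(+0.6) = -0.6Δo = -0.6 × 148 = -89 kJ/mol.
Tetrahedral e⁴ t₂⁵ gives -0.4Δₜ = -0.4 × (4/9) × 148 = -26 kJ/mol.
OSPE = -89 − (-26) = -63 kJ/mol.

-63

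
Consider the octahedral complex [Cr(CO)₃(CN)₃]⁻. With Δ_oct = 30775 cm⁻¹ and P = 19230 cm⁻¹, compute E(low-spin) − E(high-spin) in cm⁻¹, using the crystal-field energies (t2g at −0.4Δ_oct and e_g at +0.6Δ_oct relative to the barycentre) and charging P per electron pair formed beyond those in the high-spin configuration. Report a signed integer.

Ligand charges: 3×(+0) from CO and 3×(-1) from CN⁻ sum to -3; with overall charge -1, Cr is +2.
Cr is in group 6, so Cr²⁺ is d⁴ (6 − 2 = 4).
High-spin d⁴ fills as t2g^3 e_g^1 with CFSE 3(−0.4) + 1(+0.6) = -0.6Δ_oct = -18465 cm⁻¹.
Low-spin: t2g^4 e_g^0, orbital CFSE = -1.6Δ_oct = -49240 cm⁻¹; plus 1 excess pair × P = +19230 cm⁻¹; total -30010 cm⁻¹.
The difference is -30010 − (-18465) = -11545 cm⁻¹, so low-spin lies lower.

-11545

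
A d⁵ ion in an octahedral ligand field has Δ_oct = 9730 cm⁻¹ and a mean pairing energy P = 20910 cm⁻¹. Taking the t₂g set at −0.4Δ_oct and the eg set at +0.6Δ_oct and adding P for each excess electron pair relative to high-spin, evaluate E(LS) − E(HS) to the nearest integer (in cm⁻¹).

22360

In the high-spin limit (t₂g³ eg²) the orbital term is 0.0Δ_oct = 0 cm⁻¹, with no excess pairing.
Low-spin t₂g⁵ eg⁰ gives -2.0Δ_oct = -19460 cm⁻¹, but forming 2 extra pairs costs 2P = 41820 cm⁻¹, so E(LS) = -19460 + 41820 = 22360 cm⁻¹.
Thus E(LS) − E(HS) = 22360 cm⁻¹.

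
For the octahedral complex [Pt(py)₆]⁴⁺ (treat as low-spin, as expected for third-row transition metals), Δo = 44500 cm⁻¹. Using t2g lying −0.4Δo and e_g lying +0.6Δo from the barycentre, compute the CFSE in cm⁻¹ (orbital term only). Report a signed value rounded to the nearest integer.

-106800

py is neutral, so the +4 overall charge sits on Pt: oxidation state +4.
Pt⁴⁺: group 10, so d-count = 10 − 4 = 6.
Configuration: t2g^6 e_g^0.
CFSE(orbital) = 6×(-0.4Δo) + 0×(0.6Δo) = -2.4Δo; with Δo = 44500 cm⁻¹ that is -106800 cm⁻¹.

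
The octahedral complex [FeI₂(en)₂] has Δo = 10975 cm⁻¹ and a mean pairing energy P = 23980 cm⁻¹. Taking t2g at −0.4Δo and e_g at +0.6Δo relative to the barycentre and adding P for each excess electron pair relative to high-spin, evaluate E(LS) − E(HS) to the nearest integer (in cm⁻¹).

Ligand charges: 2×(-1) from I⁻ and 2×(+0) from en sum to -2; with overall charge +0, Fe is +2.
Fe sits in group 8; removing 2 electrons leaves Fe²⁺ with 8 − 2 = 6 d electrons.
High-spin: t2g^4 e_g^2, CFSE = -0.4Δo = -4390 cm⁻¹.
For low-spin the configuration is t2g^6 e_g^0: orbital energy -2.4 × 10975 = -26340 cm⁻¹, and 2 additional pairs relative to high-spin add 47960 cm⁻¹, giving 21620 cm⁻¹.
E(LS) − E(HS) = 21620 − (-4390) = 26010 cm⁻¹.

26010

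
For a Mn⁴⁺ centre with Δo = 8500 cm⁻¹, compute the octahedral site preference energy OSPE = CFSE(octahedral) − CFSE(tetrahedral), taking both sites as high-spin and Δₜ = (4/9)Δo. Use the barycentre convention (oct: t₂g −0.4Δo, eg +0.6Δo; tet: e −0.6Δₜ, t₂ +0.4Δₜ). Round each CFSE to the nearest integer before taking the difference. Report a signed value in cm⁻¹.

Mn is in group 7, so Mn⁴⁺ is d³ (7 − 4 = 3).
In an octahedral site d³ (HS) is t2g^3 e_g^0, giving CFSE(oct) = -1.2Δo = -10200 cm⁻¹.
In a tetrahedral site the filling is e^2 t2^1: CFSE(tet) = -0.8Δₜ = -0.8 × (4/9)(8500) = -3022 cm⁻¹.
OSPE = -10200 − (-3022) = -7178 cm⁻¹.

-7178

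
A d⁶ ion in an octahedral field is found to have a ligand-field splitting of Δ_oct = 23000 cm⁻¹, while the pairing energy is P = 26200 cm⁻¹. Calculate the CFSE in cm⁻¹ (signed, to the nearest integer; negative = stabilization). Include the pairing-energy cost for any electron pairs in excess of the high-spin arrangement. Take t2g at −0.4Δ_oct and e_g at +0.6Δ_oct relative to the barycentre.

Δ_oct < P, so pairing is avoided: the ground state is high-spin.
That gives t2g^4 e_g^2.
Orbital CFSE = -0.4Δ_oct = -0.4 × 23000 = -9200 cm⁻¹.
High-spin has no excess pairs, so no pairing correction applies.

-9200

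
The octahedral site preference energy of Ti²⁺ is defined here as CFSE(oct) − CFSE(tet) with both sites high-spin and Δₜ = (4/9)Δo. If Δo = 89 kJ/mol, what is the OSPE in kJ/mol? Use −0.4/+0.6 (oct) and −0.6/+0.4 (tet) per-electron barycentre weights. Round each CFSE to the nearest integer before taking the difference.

-24

Ti sits in group 4; removing 2 electrons leaves Ti²⁺ with 4 − 2 = 2 d electrons.
Octahedral high-spin t₂g² eg⁰: CFSE = -0.8 × 89 = -71 kJ/mol.
In a tetrahedral site the filling is e² t₂⁰: CFSE(tet) = -1.2Δₜ = -1.2 × (4/9)(89) = -47 kJ/mol.
Subtracting, OSPE = -71 − (-47) = -24 kJ/mol.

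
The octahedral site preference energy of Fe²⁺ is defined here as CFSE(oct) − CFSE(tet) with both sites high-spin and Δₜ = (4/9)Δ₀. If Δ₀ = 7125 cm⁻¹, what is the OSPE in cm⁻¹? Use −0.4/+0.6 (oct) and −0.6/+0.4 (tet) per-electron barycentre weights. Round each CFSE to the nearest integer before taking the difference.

-950

Fe is in group 8, so Fe²⁺ is d⁶ (8 − 2 = 6).
In an octahedral site d⁶ (HS) is t₂g⁴ eg², giving CFSE(oct) = -0.4Δ₀ = -2850 cm⁻¹.
Tetrahedral e³ t₂³ gives -0.6Δₜ = -0.6 × (4/9) × 7125 = -1900 cm⁻¹.
OSPE = CFSE(oct) − CFSE(tet) = -2850 − (-1900) = -950 cm⁻¹.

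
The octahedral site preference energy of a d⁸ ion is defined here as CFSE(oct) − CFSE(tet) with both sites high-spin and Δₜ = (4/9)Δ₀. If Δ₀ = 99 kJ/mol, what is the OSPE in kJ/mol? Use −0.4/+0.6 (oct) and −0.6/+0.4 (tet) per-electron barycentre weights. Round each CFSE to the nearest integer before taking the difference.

Octahedral (high-spin): t₂g⁶ eg², CFSE = 6(−0.4) + 2(+0.6) = -1.2Δ₀ = -1.2 × 99 = -119 kJ/mol.
In a tetrahedral site the filling is e⁴ t₂⁴: CFSE(tet) = -0.8Δₜ = -0.8 × (4/9)(99) = -35 kJ/mol.
Subtracting, OSPE = -119 − (-35) = -84 kJ/mol.

-84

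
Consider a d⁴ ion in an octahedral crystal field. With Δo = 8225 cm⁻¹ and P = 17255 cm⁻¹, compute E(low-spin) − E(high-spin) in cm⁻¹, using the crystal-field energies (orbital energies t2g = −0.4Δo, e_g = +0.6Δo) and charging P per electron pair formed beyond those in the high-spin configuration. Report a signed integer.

9030

In the high-spin limit (t2g^3 e_g^1) the orbital term is -0.6Δo = -4935 cm⁻¹, with no excess pairing.
For low-spin the configuration is t2g^4 e_g^0: orbital energy -1.6 × 8225 = -13160 cm⁻¹, and 1 additional pair relative to high-spin adds 17255 cm⁻¹, giving 4095 cm⁻¹.
E(LS) − E(HS) = 4095 − (-4935) = 9030 cm⁻¹.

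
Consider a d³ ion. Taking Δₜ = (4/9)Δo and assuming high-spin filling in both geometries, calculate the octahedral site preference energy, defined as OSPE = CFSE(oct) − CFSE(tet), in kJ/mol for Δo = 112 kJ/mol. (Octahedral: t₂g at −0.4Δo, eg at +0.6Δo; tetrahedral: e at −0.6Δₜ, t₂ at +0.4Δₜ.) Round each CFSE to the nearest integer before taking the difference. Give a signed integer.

Octahedral high-spin t2g^3 e_g^0: CFSE = -1.2 × 112 = -134 kJ/mol.
Tetrahedral e^2 t2^1 gives -0.8Δₜ = -0.8 × (4/9) × 112 = -40 kJ/mol.
OSPE = CFSE(oct) − CFSE(tet) = -134 − (-40) = -94 kJ/mol.

-94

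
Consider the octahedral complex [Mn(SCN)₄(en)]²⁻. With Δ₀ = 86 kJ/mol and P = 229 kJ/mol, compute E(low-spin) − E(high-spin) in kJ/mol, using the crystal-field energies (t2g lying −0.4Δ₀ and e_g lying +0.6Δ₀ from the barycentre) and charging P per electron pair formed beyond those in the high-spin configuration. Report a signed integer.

Ligand charges: 4×(-1) from SCN⁻ and 1×(+0) from en sum to -4; with overall charge -2, Mn is +2.
Group 7 minus oxidation state +2 gives a d⁵ configuration for Mn²⁺.
High-spin d⁵ fills as t2g^3 e_g^2 with CFSE 3(−0.4) + 2(+0.6) = 0.0Δ₀ = 0 kJ/mol.
Low-spin t2g^5 e_g^0 gives -2.0Δ₀ = -172 kJ/mol, but forming 2 extra pairs costs 2P = 458 kJ/mol, so E(LS) = -172 + 458 = 286 kJ/mol.
E(LS) − E(HS) = 286 − (0) = 286 kJ/mol.

286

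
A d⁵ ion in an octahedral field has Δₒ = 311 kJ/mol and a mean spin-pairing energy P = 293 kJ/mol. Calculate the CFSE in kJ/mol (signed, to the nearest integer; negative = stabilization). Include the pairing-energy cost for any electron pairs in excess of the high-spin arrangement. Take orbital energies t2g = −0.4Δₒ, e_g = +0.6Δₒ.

-36

With Δₒ > P the complex is low-spin.
Configuration: t2g^5 e_g^0.
Orbital CFSE = -2.0Δₒ = -2.0 × 311 = -622 kJ/mol.
Excess pairs vs high-spin: 2 − 0 = 2; pairing cost = +586 kJ/mol.
Net CFSE = -622 + 586 = -36 kJ/mol.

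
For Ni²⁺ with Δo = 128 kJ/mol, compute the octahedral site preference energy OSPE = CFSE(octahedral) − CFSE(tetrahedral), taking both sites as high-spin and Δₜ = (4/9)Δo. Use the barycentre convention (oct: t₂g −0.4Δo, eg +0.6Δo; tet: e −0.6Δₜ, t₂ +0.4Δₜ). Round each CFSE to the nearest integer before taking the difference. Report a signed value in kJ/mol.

-108

Ni sits in group 10; removing 2 electrons leaves Ni²⁺ with 10 − 2 = 8 d electrons.
Octahedral (high-spin): t₂g⁶ eg², CFSE = 6(−0.4) + 2(+0.6) = -1.2Δo = -1.2 × 128 = -154 kJ/mol.
In a tetrahedral site the filling is e⁴ t₂⁴: CFSE(tet) = -0.8Δₜ = -0.8 × (4/9)(128) = -46 kJ/mol.
Subtracting, OSPE = -154 − (-46) = -108 kJ/mol.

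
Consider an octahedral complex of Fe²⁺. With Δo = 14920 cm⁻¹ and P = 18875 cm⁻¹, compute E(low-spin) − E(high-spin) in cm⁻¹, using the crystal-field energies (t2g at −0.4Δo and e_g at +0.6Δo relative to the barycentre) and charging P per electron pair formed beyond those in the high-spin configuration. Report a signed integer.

Fe sits in group 8; removing 2 electrons leaves Fe²⁺ with 8 − 2 = 6 d electrons.
High-spin d⁶ fills as t2g^4 e_g^2 with CFSE 4(−0.4) + 2(+0.6) = -0.4Δo = -5968 cm⁻¹.
For low-spin the configuration is t2g^6 e_g^0: orbital energy -2.4 × 14920 = -35808 cm⁻¹, and 2 additional pairs relative to high-spin add 37750 cm⁻¹, giving 1942 cm⁻¹.
Thus E(LS) − E(HS) = 7910 cm⁻¹.

7910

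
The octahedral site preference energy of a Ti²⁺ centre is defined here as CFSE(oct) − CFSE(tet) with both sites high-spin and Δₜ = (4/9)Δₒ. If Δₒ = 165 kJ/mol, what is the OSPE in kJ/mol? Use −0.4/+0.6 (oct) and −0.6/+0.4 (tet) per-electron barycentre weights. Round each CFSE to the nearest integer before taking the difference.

-44

Ti²⁺: group 4, so d-count = 4 − 2 = 2.
Octahedral (high-spin): t₂g² eg⁰, CFSE = 2(−0.4) + 0(+0.6) = -0.8Δₒ = -0.8 × 165 = -132 kJ/mol.
In a tetrahedral site the filling is e² t₂⁰: CFSE(tet) = -1.2Δₜ = -1.2 × (4/9)(165) = -88 kJ/mol.
OSPE = -132 − (-88) = -44 kJ/mol.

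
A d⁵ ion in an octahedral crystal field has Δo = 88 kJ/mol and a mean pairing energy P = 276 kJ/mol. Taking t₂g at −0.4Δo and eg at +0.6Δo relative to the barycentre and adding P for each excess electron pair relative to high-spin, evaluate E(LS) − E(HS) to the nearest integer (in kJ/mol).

376

High-spin d⁵ fills as t₂g³ eg² with CFSE 3(−0.4) + 2(+0.6) = 0.0Δo = 0 kJ/mol.
For low-spin the configuration is t₂g⁵ eg⁰: orbital energy -2.0 × 88 = -176 kJ/mol, and 2 additional pairs relative to high-spin add 552 kJ/mol, giving 376 kJ/mol.
Thus E(LS) − E(HS) = 376 kJ/mol.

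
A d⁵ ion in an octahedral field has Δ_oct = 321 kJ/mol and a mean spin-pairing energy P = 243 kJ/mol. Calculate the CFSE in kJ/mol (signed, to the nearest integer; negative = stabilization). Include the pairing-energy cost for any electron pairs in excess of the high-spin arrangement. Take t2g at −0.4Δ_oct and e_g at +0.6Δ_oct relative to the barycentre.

Since Δ_oct = 321 kJ/mol > P = 243 kJ/mol, the complex adopts the low-spin configuration.
That gives t2g^5 e_g^0.
Orbital CFSE = -2.0Δ_oct = -2.0 × 321 = -642 kJ/mol.
Excess pairs vs high-spin: 2 − 0 = 2; pairing cost = +486 kJ/mol.
Net CFSE = -642 + 486 = -156 kJ/mol.

-156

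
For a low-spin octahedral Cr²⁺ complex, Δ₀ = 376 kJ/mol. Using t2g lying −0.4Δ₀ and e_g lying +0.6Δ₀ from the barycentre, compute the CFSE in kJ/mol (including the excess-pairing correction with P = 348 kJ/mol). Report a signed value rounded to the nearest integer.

Cr sits in group 6; removing 2 electrons leaves Cr²⁺ with 6 − 2 = 4 d electrons.
The d⁴ electrons fill as t2g^4 e_g^0.
The orbital stabilization is -1.6Δ₀ = -1.6 × 376 = -602 kJ/mol.
High-spin d⁴ would be t2g^3 e_g^1 with 0 pairs; low-spin has 1, so 1 excess pair costs +1P = +348 kJ/mol.
Net CFSE = -602 + 348 = -254 kJ/mol.

-254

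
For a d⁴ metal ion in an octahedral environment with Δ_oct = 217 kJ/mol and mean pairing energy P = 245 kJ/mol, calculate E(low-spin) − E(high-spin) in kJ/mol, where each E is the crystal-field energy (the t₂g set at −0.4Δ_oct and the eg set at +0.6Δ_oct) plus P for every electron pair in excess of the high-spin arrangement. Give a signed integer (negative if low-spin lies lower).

28

In the high-spin limit (t₂g³ eg¹) the orbital term is -0.6Δ_oct = -130 kJ/mol, with no excess pairing.
Low-spin t₂g⁴ eg⁰ gives -1.6Δ_oct = -347 kJ/mol, but forming 1 extra pair costs 1P = 245 kJ/mol, so E(LS) = -347 + 245 = -102 kJ/mol.
E(LS) − E(HS) = -102 − (-130) = 28 kJ/mol.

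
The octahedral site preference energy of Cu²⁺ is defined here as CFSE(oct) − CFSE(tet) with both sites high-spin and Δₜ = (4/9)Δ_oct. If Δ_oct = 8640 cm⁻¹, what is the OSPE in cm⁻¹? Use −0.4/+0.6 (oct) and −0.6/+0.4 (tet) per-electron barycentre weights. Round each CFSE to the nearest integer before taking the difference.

Cu sits in group 11; removing 2 electrons leaves Cu²⁺ with 11 − 2 = 9 d electrons.
Octahedral high-spin t2g^6 e_g^3: CFSE = -0.6 × 8640 = -5184 cm⁻¹.
Tetrahedral e^4 t2^5 gives -0.4Δₜ = -0.4 × (4/9) × 8640 = -1536 cm⁻¹.
Subtracting, OSPE = -5184 − (-1536) = -3648 cm⁻¹.

-3648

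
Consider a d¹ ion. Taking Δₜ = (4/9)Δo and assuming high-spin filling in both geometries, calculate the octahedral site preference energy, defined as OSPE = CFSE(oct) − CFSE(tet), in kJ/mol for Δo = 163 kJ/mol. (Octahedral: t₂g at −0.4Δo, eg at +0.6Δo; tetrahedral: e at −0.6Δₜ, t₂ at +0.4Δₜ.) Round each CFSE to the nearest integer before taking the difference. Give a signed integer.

-22

Octahedral (high-spin): t2g^1 e_g^0, CFSE = 1(−0.4) + 0(+0.6) = -0.4Δo = -0.4 × 163 = -65 kJ/mol.
Tetrahedral: e^1 t2^0, CFSE = 1(−0.6) + 0(+0.4) = -0.6Δₜ = -0.6 × (4/9) × 163 = -43 kJ/mol.
OSPE = -65 − (-43) = -22 kJ/mol.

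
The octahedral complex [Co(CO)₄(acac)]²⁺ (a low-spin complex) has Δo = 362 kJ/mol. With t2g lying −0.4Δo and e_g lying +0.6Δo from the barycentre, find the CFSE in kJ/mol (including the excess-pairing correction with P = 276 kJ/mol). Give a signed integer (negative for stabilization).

Ligand charges: 4×(+0) from CO and 1×(-1) from acac⁻ sum to -1; with overall charge +2, Co is +3.
Group 9 minus oxidation state +3 gives a d⁶ configuration for Co³⁺.
Electron filling gives t2g^6 e_g^0.
The orbital stabilization is -2.4Δo = -2.4 × 362 = -869 kJ/mol.
Relative to high-spin t2g^4 e_g^2 (1 paired), the low-spin configuration has 2 additional pairs, contributing +2 × 276 = +552 kJ/mol.
Overall CFSE = -869 + 552 = -317 kJ/mol.

-317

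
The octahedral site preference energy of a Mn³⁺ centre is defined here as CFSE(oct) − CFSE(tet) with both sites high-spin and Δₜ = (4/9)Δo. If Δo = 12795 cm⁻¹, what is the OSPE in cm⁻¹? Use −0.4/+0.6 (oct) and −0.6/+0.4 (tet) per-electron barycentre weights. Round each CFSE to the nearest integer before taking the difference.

Mn³⁺: group 7, so d-count = 7 − 3 = 4.
Octahedral high-spin t₂g³ eg¹: CFSE = -0.6 × 12795 = -7677 cm⁻¹.
Tetrahedral: e² t₂², CFSE = 2(−0.6) + 2(+0.4) = -0.4Δₜ = -0.4 × (4/9) × 12795 = -2275 cm⁻¹.
OSPE = -7677 − (-2275) = -5402 cm⁻¹.

-5402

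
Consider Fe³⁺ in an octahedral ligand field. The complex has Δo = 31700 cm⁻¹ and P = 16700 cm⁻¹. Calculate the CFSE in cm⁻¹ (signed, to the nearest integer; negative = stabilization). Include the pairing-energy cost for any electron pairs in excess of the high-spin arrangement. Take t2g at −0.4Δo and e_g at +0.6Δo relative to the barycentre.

Fe³⁺: group 8, so d-count = 8 − 3 = 5.
Δo > P, so pairing is preferred: the ground state is low-spin.
Filling d⁵ accordingly: t2g^5 e_g^0.
Orbital CFSE = -2.0Δo = -2.0 × 31700 = -63400 cm⁻¹.
Excess pairs vs high-spin: 2 − 0 = 2; pairing cost = +33400 cm⁻¹.
Net CFSE = -63400 + 33400 = -30000 cm⁻¹.

-30000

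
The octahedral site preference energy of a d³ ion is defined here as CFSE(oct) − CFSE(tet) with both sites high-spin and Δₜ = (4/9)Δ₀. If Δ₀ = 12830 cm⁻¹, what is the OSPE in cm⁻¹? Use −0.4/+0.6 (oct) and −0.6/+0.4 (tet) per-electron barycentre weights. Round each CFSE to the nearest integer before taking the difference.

-10834

In an octahedral site d³ (HS) is t2g^3 e_g^0, giving CFSE(oct) = -1.2Δ₀ = -15396 cm⁻¹.
In a tetrahedral site the filling is e^2 t2^1: CFSE(tet) = -0.8Δₜ = -0.8 × (4/9)(12830) = -4562 cm⁻¹.
OSPE = CFSE(oct) − CFSE(tet) = -15396 − (-4562) = -10834 cm⁻¹.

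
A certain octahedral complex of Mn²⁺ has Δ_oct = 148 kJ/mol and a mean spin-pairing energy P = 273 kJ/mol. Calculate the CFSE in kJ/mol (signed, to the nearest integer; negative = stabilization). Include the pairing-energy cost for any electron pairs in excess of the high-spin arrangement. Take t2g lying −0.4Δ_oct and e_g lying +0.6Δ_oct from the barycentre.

0

Mn is in group 7, so Mn²⁺ is d⁵ (7 − 2 = 5).
Δ_oct < P, so pairing is avoided: the ground state is high-spin.
That gives t2g^3 e_g^2.
Orbital CFSE = 0.0Δ_oct = 0.0 × 148 = 0 kJ/mol.
High-spin has no excess pairs, so no pairing correction applies.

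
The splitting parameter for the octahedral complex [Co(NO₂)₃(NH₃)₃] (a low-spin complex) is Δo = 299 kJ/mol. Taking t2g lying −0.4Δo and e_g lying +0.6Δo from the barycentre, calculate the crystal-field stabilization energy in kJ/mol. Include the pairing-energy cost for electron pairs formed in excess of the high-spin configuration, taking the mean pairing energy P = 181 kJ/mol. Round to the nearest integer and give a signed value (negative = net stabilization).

Ligand charges: 3×(-1) from NO₂⁻ and 3×(+0) from NH₃ sum to -3; with overall charge +0, Co is +3.
Group 9 minus oxidation state +3 gives a d⁶ configuration for Co³⁺.
The d⁶ electrons fill as t2g^6 e_g^0.
CFSE(orbital) = 6×(-0.4Δo) + 0×(0.6Δo) = -2.4Δo; with Δo = 299 kJ/mol that is -718 kJ/mol.
Relative to high-spin t2g^4 e_g^2 (1 paired), the low-spin configuration has 2 additional pairs, contributing +2 × 181 = +362 kJ/mol.
Combining: -718 + 362 = -356 kJ/mol.

-356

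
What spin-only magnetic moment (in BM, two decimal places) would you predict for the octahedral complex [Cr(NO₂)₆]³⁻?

Each NO₂⁻ contributes -1; 6 × (-1) = -6. With overall charge -3, Cr is in the +3 oxidation state.
Cr is in group 6, so Cr³⁺ is d³ (6 − 3 = 3).
Configuration: t₂g³ eg⁰ → 3 unpaired electrons.
μ(spin-only) = √[3(3+2)] = √15 ≈ 3.87 BM.

3.87 BM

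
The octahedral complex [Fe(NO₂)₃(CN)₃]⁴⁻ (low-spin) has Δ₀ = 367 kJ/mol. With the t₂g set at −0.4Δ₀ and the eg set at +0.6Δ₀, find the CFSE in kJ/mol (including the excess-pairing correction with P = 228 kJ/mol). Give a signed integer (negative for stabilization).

-425

Ligand charges: 3×(-1) from NO₂⁻ and 3×(-1) from CN⁻ sum to -6; with overall charge -4, Fe is +2.
Fe is in group 8, so Fe²⁺ is d⁶ (8 − 2 = 6).
Electron filling gives t₂g⁶ eg⁰.
The orbital stabilization is -2.4Δ₀ = -2.4 × 367 = -881 kJ/mol.
High-spin d⁶ would be t₂g⁴ eg² with 1 pair; low-spin has 3, so 2 excess pairs cost +2P = +456 kJ/mol.
Overall CFSE = -881 + 456 = -425 kJ/mol.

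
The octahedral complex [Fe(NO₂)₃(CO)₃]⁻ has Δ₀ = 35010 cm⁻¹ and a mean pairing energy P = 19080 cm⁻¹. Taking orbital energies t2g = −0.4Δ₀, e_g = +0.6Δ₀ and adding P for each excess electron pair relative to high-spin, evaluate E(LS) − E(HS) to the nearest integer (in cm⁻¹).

-31860

Ligand charges: 3×(-1) from NO₂⁻ and 3×(+0) from CO sum to -3; with overall charge -1, Fe is +2.
Fe²⁺: group 8, so d-count = 8 − 2 = 6.
In the high-spin limit (t2g^4 e_g^2) the orbital term is -0.4Δ₀ = -14004 cm⁻¹, with no excess pairing.
For low-spin the configuration is t2g^6 e_g^0: orbital energy -2.4 × 35010 = -84024 cm⁻¹, and 2 additional pairs relative to high-spin add 38160 cm⁻¹, giving -45864 cm⁻¹.
E(LS) − E(HS) = -45864 − (-14004) = -31860 cm⁻¹.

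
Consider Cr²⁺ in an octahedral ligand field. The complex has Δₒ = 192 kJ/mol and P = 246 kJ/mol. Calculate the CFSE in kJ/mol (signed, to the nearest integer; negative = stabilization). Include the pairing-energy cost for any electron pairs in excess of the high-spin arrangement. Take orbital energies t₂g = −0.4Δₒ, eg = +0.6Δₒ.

Cr is in group 6, so Cr²⁺ is d⁴ (6 − 2 = 4).
Δₒ < P, so pairing is avoided: the ground state is high-spin.
Configuration: t₂g³ eg¹.
Orbital CFSE = -0.6Δₒ = -0.6 × 192 = -115 kJ/mol.
High-spin has no excess pairs, so no pairing correction applies.

-115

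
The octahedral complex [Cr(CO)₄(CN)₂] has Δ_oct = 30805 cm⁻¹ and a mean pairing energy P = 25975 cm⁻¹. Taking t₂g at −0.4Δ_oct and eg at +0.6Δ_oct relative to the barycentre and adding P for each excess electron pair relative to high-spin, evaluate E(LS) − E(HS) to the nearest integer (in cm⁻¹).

Ligand charges: 4×(+0) from CO and 2×(-1) from CN⁻ sum to -2; with overall charge +0, Cr is +2.
Cr is in group 6, so Cr²⁺ is d⁴ (6 − 2 = 4).
High-spin d⁴ fills as t₂g³ eg¹ with CFSE 3(−0.4) + 1(+0.6) = -0.6Δ_oct = -18483 cm⁻¹.
For low-spin the configuration is t₂g⁴ eg⁰: orbital energy -1.6 × 30805 = -49288 cm⁻¹, and 1 additional pair relative to high-spin adds 25975 cm⁻¹, giving -23313 cm⁻¹.
E(LS) − E(HS) = -23313 − (-18483) = -4830 cm⁻¹.

-4830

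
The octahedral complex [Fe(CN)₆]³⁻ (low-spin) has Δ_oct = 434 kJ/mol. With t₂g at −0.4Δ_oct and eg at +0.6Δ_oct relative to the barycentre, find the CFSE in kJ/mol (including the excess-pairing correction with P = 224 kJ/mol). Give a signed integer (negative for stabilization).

Each CN⁻ contributes -1; 6 × (-1) = -6. With overall charge -3, Fe is in the +3 oxidation state.
Fe is in group 8, so Fe³⁺ is d⁵ (8 − 3 = 5).
Electron filling gives t₂g⁵ eg⁰.
The orbital stabilization is -2.0Δ_oct = -2.0 × 434 = -868 kJ/mol.
Pairing penalty: 2 pairs vs 0 in the high-spin reference → 2 extra × P = 448 kJ/mol.
Overall CFSE = -868 + 448 = -420 kJ/mol.

-420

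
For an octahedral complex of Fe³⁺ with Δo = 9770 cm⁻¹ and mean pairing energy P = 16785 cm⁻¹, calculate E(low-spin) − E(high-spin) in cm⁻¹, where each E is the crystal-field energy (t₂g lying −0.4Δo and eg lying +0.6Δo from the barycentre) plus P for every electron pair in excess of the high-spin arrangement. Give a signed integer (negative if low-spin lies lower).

14030

Fe sits in group 8; removing 3 electrons leaves Fe³⁺ with 8 − 3 = 5 d electrons.
High-spin: t₂g³ eg², CFSE = 0.0Δo = 0 cm⁻¹.
For low-spin the configuration is t₂g⁵ eg⁰: orbital energy -2.0 × 9770 = -19540 cm⁻¹, and 2 additional pairs relative to high-spin add 33570 cm⁻¹, giving 14030 cm⁻¹.
Thus E(LS) − E(HS) = 14030 cm⁻¹.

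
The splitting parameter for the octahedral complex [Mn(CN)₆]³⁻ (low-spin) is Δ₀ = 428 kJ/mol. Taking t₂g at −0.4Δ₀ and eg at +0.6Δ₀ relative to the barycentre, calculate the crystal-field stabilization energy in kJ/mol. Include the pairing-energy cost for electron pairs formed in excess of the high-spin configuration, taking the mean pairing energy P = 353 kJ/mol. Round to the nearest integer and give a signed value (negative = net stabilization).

-332

Each CN⁻ contributes -1; 6 × (-1) = -6. With overall charge -3, Mn is in the +3 oxidation state.
Mn³⁺: group 7, so d-count = 7 − 3 = 4.
The d⁴ electrons fill as t₂g⁴ eg⁰.
Orbital CFSE = 4(-0.4) + 0(0.6) = -1.6Δ₀ = -1.6 × 428 = -685 kJ/mol.
Pairing penalty: 1 pair vs 0 in the high-spin reference → 1 extra × P = 353 kJ/mol.
Overall CFSE = -685 + 353 = -332 kJ/mol.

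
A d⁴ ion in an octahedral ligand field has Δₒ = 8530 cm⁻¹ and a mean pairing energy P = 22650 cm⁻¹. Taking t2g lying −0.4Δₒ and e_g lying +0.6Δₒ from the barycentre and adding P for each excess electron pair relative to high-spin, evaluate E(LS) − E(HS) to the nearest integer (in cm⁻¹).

14120

High-spin d⁴ fills as t2g^3 e_g^1 with CFSE 3(−0.4) + 1(+0.6) = -0.6Δₒ = -5118 cm⁻¹.
Low-spin: t2g^4 e_g^0, orbital CFSE = -1.6Δₒ = -13648 cm⁻¹; plus 1 excess pair × P = +22650 cm⁻¹; total 9002 cm⁻¹.
The difference is 9002 − (-5118) = 14120 cm⁻¹, so high-spin lies lower.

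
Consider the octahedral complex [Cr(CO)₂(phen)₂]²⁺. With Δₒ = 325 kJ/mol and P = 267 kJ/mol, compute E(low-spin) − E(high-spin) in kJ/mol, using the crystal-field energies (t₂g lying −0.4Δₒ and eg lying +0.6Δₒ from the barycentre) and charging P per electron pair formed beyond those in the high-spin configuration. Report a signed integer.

-58

Ligand charges: 2×(+0) from CO and 2×(+0) from phen sum to +0; with overall charge +2, Cr is +2.
Cr²⁺: group 6, so d-count = 6 − 2 = 4.
In the high-spin limit (t₂g³ eg¹) the orbital term is -0.6Δₒ = -195 kJ/mol, with no excess pairing.
For low-spin the configuration is t₂g⁴ eg⁰: orbital energy -1.6 × 325 = -520 kJ/mol, and 1 additional pair relative to high-spin adds 267 kJ/mol, giving -253 kJ/mol.
The difference is -253 − (-195) = -58 kJ/mol, so low-spin lies lower.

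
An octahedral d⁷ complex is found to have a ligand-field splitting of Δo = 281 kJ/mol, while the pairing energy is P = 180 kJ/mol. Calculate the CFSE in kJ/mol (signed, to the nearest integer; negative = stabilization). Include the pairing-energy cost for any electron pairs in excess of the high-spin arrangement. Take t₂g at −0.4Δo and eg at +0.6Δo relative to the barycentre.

With Δo > P the complex is low-spin.
Configuration: t₂g⁶ eg¹.
Orbital CFSE = -1.8Δo = -1.8 × 281 = -506 kJ/mol.
Excess pairs vs high-spin: 3 − 2 = 1; pairing cost = +180 kJ/mol.
Net CFSE = -506 + 180 = -326 kJ/mol.

-326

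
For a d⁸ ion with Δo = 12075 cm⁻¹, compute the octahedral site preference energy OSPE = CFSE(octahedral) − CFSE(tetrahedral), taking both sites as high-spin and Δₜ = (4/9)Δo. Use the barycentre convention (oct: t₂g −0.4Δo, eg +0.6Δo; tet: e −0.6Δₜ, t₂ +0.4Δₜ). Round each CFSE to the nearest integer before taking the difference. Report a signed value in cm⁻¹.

In an octahedral site d⁸ (HS) is t2g^6 e_g^2, giving CFSE(oct) = -1.2Δo = -14490 cm⁻¹.
In a tetrahedral site the filling is e^4 t2^4: CFSE(tet) = -0.8Δₜ = -0.8 × (4/9)(12075) = -4293 cm⁻¹.
OSPE = -14490 − (-4293) = -10197 cm⁻¹.

-10197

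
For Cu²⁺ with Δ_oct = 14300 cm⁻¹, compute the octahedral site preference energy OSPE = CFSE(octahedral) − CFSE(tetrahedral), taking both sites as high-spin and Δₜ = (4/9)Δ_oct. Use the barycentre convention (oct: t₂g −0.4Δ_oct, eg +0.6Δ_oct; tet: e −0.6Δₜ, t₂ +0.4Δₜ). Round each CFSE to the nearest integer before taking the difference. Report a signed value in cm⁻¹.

Cu sits in group 11; removing 2 electrons leaves Cu²⁺ with 11 − 2 = 9 d electrons.
Octahedral (high-spin): t2g^6 e_g^3, CFSE = 6(−0.4) + 3(+0.6) = -0.6Δ_oct = -0.6 × 14300 = -8580 cm⁻¹.
Tetrahedral: e^4 t2^5, CFSE = 4(−0.6) + 5(+0.4) = -0.4Δₜ = -0.4 × (4/9) × 14300 = -2542 cm⁻¹.
Subtracting, OSPE = -8580 − (-2542) = -6038 cm⁻¹.

-6038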